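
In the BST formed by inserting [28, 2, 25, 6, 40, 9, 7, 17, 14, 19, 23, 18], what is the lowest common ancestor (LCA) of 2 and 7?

Tree insertion order: [28, 2, 25, 6, 40, 9, 7, 17, 14, 19, 23, 18]
Tree (level-order array): [28, 2, 40, None, 25, None, None, 6, None, None, 9, 7, 17, None, None, 14, 19, None, None, 18, 23]
In a BST, the LCA of p=2, q=7 is the first node v on the
root-to-leaf path with p <= v <= q (go left if both < v, right if both > v).
Walk from root:
  at 28: both 2 and 7 < 28, go left
  at 2: 2 <= 2 <= 7, this is the LCA
LCA = 2


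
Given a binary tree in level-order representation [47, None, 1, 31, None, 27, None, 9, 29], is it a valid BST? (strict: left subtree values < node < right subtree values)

Level-order array: [47, None, 1, 31, None, 27, None, 9, 29]
Validate using subtree bounds (lo, hi): at each node, require lo < value < hi,
then recurse left with hi=value and right with lo=value.
Preorder trace (stopping at first violation):
  at node 47 with bounds (-inf, +inf): OK
  at node 1 with bounds (47, +inf): VIOLATION
Node 1 violates its bound: not (47 < 1 < +inf).
Result: Not a valid BST


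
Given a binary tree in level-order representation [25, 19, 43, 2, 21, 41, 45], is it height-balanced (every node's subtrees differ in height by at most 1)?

Tree (level-order array): [25, 19, 43, 2, 21, 41, 45]
Definition: a tree is height-balanced if, at every node, |h(left) - h(right)| <= 1 (empty subtree has height -1).
Bottom-up per-node check:
  node 2: h_left=-1, h_right=-1, diff=0 [OK], height=0
  node 21: h_left=-1, h_right=-1, diff=0 [OK], height=0
  node 19: h_left=0, h_right=0, diff=0 [OK], height=1
  node 41: h_left=-1, h_right=-1, diff=0 [OK], height=0
  node 45: h_left=-1, h_right=-1, diff=0 [OK], height=0
  node 43: h_left=0, h_right=0, diff=0 [OK], height=1
  node 25: h_left=1, h_right=1, diff=0 [OK], height=2
All nodes satisfy the balance condition.
Result: Balanced


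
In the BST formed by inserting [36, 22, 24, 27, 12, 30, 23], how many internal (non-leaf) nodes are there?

Tree built from: [36, 22, 24, 27, 12, 30, 23]
Tree (level-order array): [36, 22, None, 12, 24, None, None, 23, 27, None, None, None, 30]
Rule: An internal node has at least one child.
Per-node child counts:
  node 36: 1 child(ren)
  node 22: 2 child(ren)
  node 12: 0 child(ren)
  node 24: 2 child(ren)
  node 23: 0 child(ren)
  node 27: 1 child(ren)
  node 30: 0 child(ren)
Matching nodes: [36, 22, 24, 27]
Count of internal (non-leaf) nodes: 4


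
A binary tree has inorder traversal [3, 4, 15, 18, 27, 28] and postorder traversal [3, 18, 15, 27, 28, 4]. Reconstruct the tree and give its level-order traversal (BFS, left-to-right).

Inorder:   [3, 4, 15, 18, 27, 28]
Postorder: [3, 18, 15, 27, 28, 4]
Algorithm: postorder visits root last, so walk postorder right-to-left;
each value is the root of the current inorder slice — split it at that
value, recurse on the right subtree first, then the left.
Recursive splits:
  root=4; inorder splits into left=[3], right=[15, 18, 27, 28]
  root=28; inorder splits into left=[15, 18, 27], right=[]
  root=27; inorder splits into left=[15, 18], right=[]
  root=15; inorder splits into left=[], right=[18]
  root=18; inorder splits into left=[], right=[]
  root=3; inorder splits into left=[], right=[]
Reconstructed level-order: [4, 3, 28, 27, 15, 18]


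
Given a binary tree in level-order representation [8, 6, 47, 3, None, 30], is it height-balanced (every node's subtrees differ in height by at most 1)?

Tree (level-order array): [8, 6, 47, 3, None, 30]
Definition: a tree is height-balanced if, at every node, |h(left) - h(right)| <= 1 (empty subtree has height -1).
Bottom-up per-node check:
  node 3: h_left=-1, h_right=-1, diff=0 [OK], height=0
  node 6: h_left=0, h_right=-1, diff=1 [OK], height=1
  node 30: h_left=-1, h_right=-1, diff=0 [OK], height=0
  node 47: h_left=0, h_right=-1, diff=1 [OK], height=1
  node 8: h_left=1, h_right=1, diff=0 [OK], height=2
All nodes satisfy the balance condition.
Result: Balanced


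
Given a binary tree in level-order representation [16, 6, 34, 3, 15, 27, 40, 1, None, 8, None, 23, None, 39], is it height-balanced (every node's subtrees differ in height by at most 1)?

Tree (level-order array): [16, 6, 34, 3, 15, 27, 40, 1, None, 8, None, 23, None, 39]
Definition: a tree is height-balanced if, at every node, |h(left) - h(right)| <= 1 (empty subtree has height -1).
Bottom-up per-node check:
  node 1: h_left=-1, h_right=-1, diff=0 [OK], height=0
  node 3: h_left=0, h_right=-1, diff=1 [OK], height=1
  node 8: h_left=-1, h_right=-1, diff=0 [OK], height=0
  node 15: h_left=0, h_right=-1, diff=1 [OK], height=1
  node 6: h_left=1, h_right=1, diff=0 [OK], height=2
  node 23: h_left=-1, h_right=-1, diff=0 [OK], height=0
  node 27: h_left=0, h_right=-1, diff=1 [OK], height=1
  node 39: h_left=-1, h_right=-1, diff=0 [OK], height=0
  node 40: h_left=0, h_right=-1, diff=1 [OK], height=1
  node 34: h_left=1, h_right=1, diff=0 [OK], height=2
  node 16: h_left=2, h_right=2, diff=0 [OK], height=3
All nodes satisfy the balance condition.
Result: Balanced


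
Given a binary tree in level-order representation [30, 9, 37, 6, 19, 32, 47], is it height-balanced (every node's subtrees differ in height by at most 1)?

Tree (level-order array): [30, 9, 37, 6, 19, 32, 47]
Definition: a tree is height-balanced if, at every node, |h(left) - h(right)| <= 1 (empty subtree has height -1).
Bottom-up per-node check:
  node 6: h_left=-1, h_right=-1, diff=0 [OK], height=0
  node 19: h_left=-1, h_right=-1, diff=0 [OK], height=0
  node 9: h_left=0, h_right=0, diff=0 [OK], height=1
  node 32: h_left=-1, h_right=-1, diff=0 [OK], height=0
  node 47: h_left=-1, h_right=-1, diff=0 [OK], height=0
  node 37: h_left=0, h_right=0, diff=0 [OK], height=1
  node 30: h_left=1, h_right=1, diff=0 [OK], height=2
All nodes satisfy the balance condition.
Result: Balanced


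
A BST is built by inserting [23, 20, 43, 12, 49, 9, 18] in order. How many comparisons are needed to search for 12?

Search path for 12: 23 -> 20 -> 12
Found: True
Comparisons: 3


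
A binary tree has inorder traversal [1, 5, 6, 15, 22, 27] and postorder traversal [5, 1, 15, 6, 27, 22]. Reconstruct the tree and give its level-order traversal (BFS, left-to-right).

Inorder:   [1, 5, 6, 15, 22, 27]
Postorder: [5, 1, 15, 6, 27, 22]
Algorithm: postorder visits root last, so walk postorder right-to-left;
each value is the root of the current inorder slice — split it at that
value, recurse on the right subtree first, then the left.
Recursive splits:
  root=22; inorder splits into left=[1, 5, 6, 15], right=[27]
  root=27; inorder splits into left=[], right=[]
  root=6; inorder splits into left=[1, 5], right=[15]
  root=15; inorder splits into left=[], right=[]
  root=1; inorder splits into left=[], right=[5]
  root=5; inorder splits into left=[], right=[]
Reconstructed level-order: [22, 6, 27, 1, 15, 5]


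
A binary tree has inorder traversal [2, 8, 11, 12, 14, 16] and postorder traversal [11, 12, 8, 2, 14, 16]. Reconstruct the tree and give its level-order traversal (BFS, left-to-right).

Inorder:   [2, 8, 11, 12, 14, 16]
Postorder: [11, 12, 8, 2, 14, 16]
Algorithm: postorder visits root last, so walk postorder right-to-left;
each value is the root of the current inorder slice — split it at that
value, recurse on the right subtree first, then the left.
Recursive splits:
  root=16; inorder splits into left=[2, 8, 11, 12, 14], right=[]
  root=14; inorder splits into left=[2, 8, 11, 12], right=[]
  root=2; inorder splits into left=[], right=[8, 11, 12]
  root=8; inorder splits into left=[], right=[11, 12]
  root=12; inorder splits into left=[11], right=[]
  root=11; inorder splits into left=[], right=[]
Reconstructed level-order: [16, 14, 2, 8, 12, 11]


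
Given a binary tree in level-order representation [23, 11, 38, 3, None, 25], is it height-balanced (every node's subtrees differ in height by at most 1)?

Tree (level-order array): [23, 11, 38, 3, None, 25]
Definition: a tree is height-balanced if, at every node, |h(left) - h(right)| <= 1 (empty subtree has height -1).
Bottom-up per-node check:
  node 3: h_left=-1, h_right=-1, diff=0 [OK], height=0
  node 11: h_left=0, h_right=-1, diff=1 [OK], height=1
  node 25: h_left=-1, h_right=-1, diff=0 [OK], height=0
  node 38: h_left=0, h_right=-1, diff=1 [OK], height=1
  node 23: h_left=1, h_right=1, diff=0 [OK], height=2
All nodes satisfy the balance condition.
Result: Balanced


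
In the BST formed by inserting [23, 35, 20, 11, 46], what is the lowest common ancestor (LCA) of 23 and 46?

Tree insertion order: [23, 35, 20, 11, 46]
Tree (level-order array): [23, 20, 35, 11, None, None, 46]
In a BST, the LCA of p=23, q=46 is the first node v on the
root-to-leaf path with p <= v <= q (go left if both < v, right if both > v).
Walk from root:
  at 23: 23 <= 23 <= 46, this is the LCA
LCA = 23


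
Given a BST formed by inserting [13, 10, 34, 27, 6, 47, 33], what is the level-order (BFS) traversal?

Tree insertion order: [13, 10, 34, 27, 6, 47, 33]
Tree (level-order array): [13, 10, 34, 6, None, 27, 47, None, None, None, 33]
BFS from the root, enqueuing left then right child of each popped node:
  queue [13] -> pop 13, enqueue [10, 34], visited so far: [13]
  queue [10, 34] -> pop 10, enqueue [6], visited so far: [13, 10]
  queue [34, 6] -> pop 34, enqueue [27, 47], visited so far: [13, 10, 34]
  queue [6, 27, 47] -> pop 6, enqueue [none], visited so far: [13, 10, 34, 6]
  queue [27, 47] -> pop 27, enqueue [33], visited so far: [13, 10, 34, 6, 27]
  queue [47, 33] -> pop 47, enqueue [none], visited so far: [13, 10, 34, 6, 27, 47]
  queue [33] -> pop 33, enqueue [none], visited so far: [13, 10, 34, 6, 27, 47, 33]
Result: [13, 10, 34, 6, 27, 47, 33]


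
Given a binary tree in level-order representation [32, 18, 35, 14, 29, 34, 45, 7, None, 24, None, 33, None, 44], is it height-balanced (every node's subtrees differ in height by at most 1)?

Tree (level-order array): [32, 18, 35, 14, 29, 34, 45, 7, None, 24, None, 33, None, 44]
Definition: a tree is height-balanced if, at every node, |h(left) - h(right)| <= 1 (empty subtree has height -1).
Bottom-up per-node check:
  node 7: h_left=-1, h_right=-1, diff=0 [OK], height=0
  node 14: h_left=0, h_right=-1, diff=1 [OK], height=1
  node 24: h_left=-1, h_right=-1, diff=0 [OK], height=0
  node 29: h_left=0, h_right=-1, diff=1 [OK], height=1
  node 18: h_left=1, h_right=1, diff=0 [OK], height=2
  node 33: h_left=-1, h_right=-1, diff=0 [OK], height=0
  node 34: h_left=0, h_right=-1, diff=1 [OK], height=1
  node 44: h_left=-1, h_right=-1, diff=0 [OK], height=0
  node 45: h_left=0, h_right=-1, diff=1 [OK], height=1
  node 35: h_left=1, h_right=1, diff=0 [OK], height=2
  node 32: h_left=2, h_right=2, diff=0 [OK], height=3
All nodes satisfy the balance condition.
Result: Balanced


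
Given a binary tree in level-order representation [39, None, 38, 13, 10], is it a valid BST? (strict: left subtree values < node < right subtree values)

Level-order array: [39, None, 38, 13, 10]
Validate using subtree bounds (lo, hi): at each node, require lo < value < hi,
then recurse left with hi=value and right with lo=value.
Preorder trace (stopping at first violation):
  at node 39 with bounds (-inf, +inf): OK
  at node 38 with bounds (39, +inf): VIOLATION
Node 38 violates its bound: not (39 < 38 < +inf).
Result: Not a valid BST


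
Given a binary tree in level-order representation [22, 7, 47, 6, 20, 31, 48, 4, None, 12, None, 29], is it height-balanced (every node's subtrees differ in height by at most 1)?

Tree (level-order array): [22, 7, 47, 6, 20, 31, 48, 4, None, 12, None, 29]
Definition: a tree is height-balanced if, at every node, |h(left) - h(right)| <= 1 (empty subtree has height -1).
Bottom-up per-node check:
  node 4: h_left=-1, h_right=-1, diff=0 [OK], height=0
  node 6: h_left=0, h_right=-1, diff=1 [OK], height=1
  node 12: h_left=-1, h_right=-1, diff=0 [OK], height=0
  node 20: h_left=0, h_right=-1, diff=1 [OK], height=1
  node 7: h_left=1, h_right=1, diff=0 [OK], height=2
  node 29: h_left=-1, h_right=-1, diff=0 [OK], height=0
  node 31: h_left=0, h_right=-1, diff=1 [OK], height=1
  node 48: h_left=-1, h_right=-1, diff=0 [OK], height=0
  node 47: h_left=1, h_right=0, diff=1 [OK], height=2
  node 22: h_left=2, h_right=2, diff=0 [OK], height=3
All nodes satisfy the balance condition.
Result: Balanced


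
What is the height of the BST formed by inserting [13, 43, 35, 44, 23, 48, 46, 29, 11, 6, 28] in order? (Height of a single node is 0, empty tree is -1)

Insertion order: [13, 43, 35, 44, 23, 48, 46, 29, 11, 6, 28]
Tree (level-order array): [13, 11, 43, 6, None, 35, 44, None, None, 23, None, None, 48, None, 29, 46, None, 28]
Compute height bottom-up (empty subtree = -1):
  height(6) = 1 + max(-1, -1) = 0
  height(11) = 1 + max(0, -1) = 1
  height(28) = 1 + max(-1, -1) = 0
  height(29) = 1 + max(0, -1) = 1
  height(23) = 1 + max(-1, 1) = 2
  height(35) = 1 + max(2, -1) = 3
  height(46) = 1 + max(-1, -1) = 0
  height(48) = 1 + max(0, -1) = 1
  height(44) = 1 + max(-1, 1) = 2
  height(43) = 1 + max(3, 2) = 4
  height(13) = 1 + max(1, 4) = 5
Height = 5


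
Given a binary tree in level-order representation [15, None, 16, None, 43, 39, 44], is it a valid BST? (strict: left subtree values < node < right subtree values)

Level-order array: [15, None, 16, None, 43, 39, 44]
Validate using subtree bounds (lo, hi): at each node, require lo < value < hi,
then recurse left with hi=value and right with lo=value.
Preorder trace (stopping at first violation):
  at node 15 with bounds (-inf, +inf): OK
  at node 16 with bounds (15, +inf): OK
  at node 43 with bounds (16, +inf): OK
  at node 39 with bounds (16, 43): OK
  at node 44 with bounds (43, +inf): OK
No violation found at any node.
Result: Valid BST


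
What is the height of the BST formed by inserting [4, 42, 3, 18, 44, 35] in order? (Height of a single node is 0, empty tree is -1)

Insertion order: [4, 42, 3, 18, 44, 35]
Tree (level-order array): [4, 3, 42, None, None, 18, 44, None, 35]
Compute height bottom-up (empty subtree = -1):
  height(3) = 1 + max(-1, -1) = 0
  height(35) = 1 + max(-1, -1) = 0
  height(18) = 1 + max(-1, 0) = 1
  height(44) = 1 + max(-1, -1) = 0
  height(42) = 1 + max(1, 0) = 2
  height(4) = 1 + max(0, 2) = 3
Height = 3


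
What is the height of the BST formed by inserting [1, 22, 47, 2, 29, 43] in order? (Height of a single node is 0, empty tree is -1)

Insertion order: [1, 22, 47, 2, 29, 43]
Tree (level-order array): [1, None, 22, 2, 47, None, None, 29, None, None, 43]
Compute height bottom-up (empty subtree = -1):
  height(2) = 1 + max(-1, -1) = 0
  height(43) = 1 + max(-1, -1) = 0
  height(29) = 1 + max(-1, 0) = 1
  height(47) = 1 + max(1, -1) = 2
  height(22) = 1 + max(0, 2) = 3
  height(1) = 1 + max(-1, 3) = 4
Height = 4


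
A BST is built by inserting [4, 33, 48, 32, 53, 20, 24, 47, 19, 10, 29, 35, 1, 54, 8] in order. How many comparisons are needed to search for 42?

Search path for 42: 4 -> 33 -> 48 -> 47 -> 35
Found: False
Comparisons: 5


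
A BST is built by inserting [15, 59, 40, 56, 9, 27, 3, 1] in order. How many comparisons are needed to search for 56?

Search path for 56: 15 -> 59 -> 40 -> 56
Found: True
Comparisons: 4


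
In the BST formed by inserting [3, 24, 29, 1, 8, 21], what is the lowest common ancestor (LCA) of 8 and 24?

Tree insertion order: [3, 24, 29, 1, 8, 21]
Tree (level-order array): [3, 1, 24, None, None, 8, 29, None, 21]
In a BST, the LCA of p=8, q=24 is the first node v on the
root-to-leaf path with p <= v <= q (go left if both < v, right if both > v).
Walk from root:
  at 3: both 8 and 24 > 3, go right
  at 24: 8 <= 24 <= 24, this is the LCA
LCA = 24


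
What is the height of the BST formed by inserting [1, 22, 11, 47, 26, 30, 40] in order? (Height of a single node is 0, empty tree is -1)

Insertion order: [1, 22, 11, 47, 26, 30, 40]
Tree (level-order array): [1, None, 22, 11, 47, None, None, 26, None, None, 30, None, 40]
Compute height bottom-up (empty subtree = -1):
  height(11) = 1 + max(-1, -1) = 0
  height(40) = 1 + max(-1, -1) = 0
  height(30) = 1 + max(-1, 0) = 1
  height(26) = 1 + max(-1, 1) = 2
  height(47) = 1 + max(2, -1) = 3
  height(22) = 1 + max(0, 3) = 4
  height(1) = 1 + max(-1, 4) = 5
Height = 5


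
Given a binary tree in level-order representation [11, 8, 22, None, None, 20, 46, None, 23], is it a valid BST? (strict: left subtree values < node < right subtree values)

Level-order array: [11, 8, 22, None, None, 20, 46, None, 23]
Validate using subtree bounds (lo, hi): at each node, require lo < value < hi,
then recurse left with hi=value and right with lo=value.
Preorder trace (stopping at first violation):
  at node 11 with bounds (-inf, +inf): OK
  at node 8 with bounds (-inf, 11): OK
  at node 22 with bounds (11, +inf): OK
  at node 20 with bounds (11, 22): OK
  at node 23 with bounds (20, 22): VIOLATION
Node 23 violates its bound: not (20 < 23 < 22).
Result: Not a valid BST


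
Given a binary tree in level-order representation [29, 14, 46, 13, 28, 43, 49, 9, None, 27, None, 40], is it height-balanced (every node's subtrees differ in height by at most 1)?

Tree (level-order array): [29, 14, 46, 13, 28, 43, 49, 9, None, 27, None, 40]
Definition: a tree is height-balanced if, at every node, |h(left) - h(right)| <= 1 (empty subtree has height -1).
Bottom-up per-node check:
  node 9: h_left=-1, h_right=-1, diff=0 [OK], height=0
  node 13: h_left=0, h_right=-1, diff=1 [OK], height=1
  node 27: h_left=-1, h_right=-1, diff=0 [OK], height=0
  node 28: h_left=0, h_right=-1, diff=1 [OK], height=1
  node 14: h_left=1, h_right=1, diff=0 [OK], height=2
  node 40: h_left=-1, h_right=-1, diff=0 [OK], height=0
  node 43: h_left=0, h_right=-1, diff=1 [OK], height=1
  node 49: h_left=-1, h_right=-1, diff=0 [OK], height=0
  node 46: h_left=1, h_right=0, diff=1 [OK], height=2
  node 29: h_left=2, h_right=2, diff=0 [OK], height=3
All nodes satisfy the balance condition.
Result: Balanced


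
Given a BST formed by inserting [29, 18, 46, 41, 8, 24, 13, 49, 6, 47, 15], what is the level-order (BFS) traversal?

Tree insertion order: [29, 18, 46, 41, 8, 24, 13, 49, 6, 47, 15]
Tree (level-order array): [29, 18, 46, 8, 24, 41, 49, 6, 13, None, None, None, None, 47, None, None, None, None, 15]
BFS from the root, enqueuing left then right child of each popped node:
  queue [29] -> pop 29, enqueue [18, 46], visited so far: [29]
  queue [18, 46] -> pop 18, enqueue [8, 24], visited so far: [29, 18]
  queue [46, 8, 24] -> pop 46, enqueue [41, 49], visited so far: [29, 18, 46]
  queue [8, 24, 41, 49] -> pop 8, enqueue [6, 13], visited so far: [29, 18, 46, 8]
  queue [24, 41, 49, 6, 13] -> pop 24, enqueue [none], visited so far: [29, 18, 46, 8, 24]
  queue [41, 49, 6, 13] -> pop 41, enqueue [none], visited so far: [29, 18, 46, 8, 24, 41]
  queue [49, 6, 13] -> pop 49, enqueue [47], visited so far: [29, 18, 46, 8, 24, 41, 49]
  queue [6, 13, 47] -> pop 6, enqueue [none], visited so far: [29, 18, 46, 8, 24, 41, 49, 6]
  queue [13, 47] -> pop 13, enqueue [15], visited so far: [29, 18, 46, 8, 24, 41, 49, 6, 13]
  queue [47, 15] -> pop 47, enqueue [none], visited so far: [29, 18, 46, 8, 24, 41, 49, 6, 13, 47]
  queue [15] -> pop 15, enqueue [none], visited so far: [29, 18, 46, 8, 24, 41, 49, 6, 13, 47, 15]
Result: [29, 18, 46, 8, 24, 41, 49, 6, 13, 47, 15]


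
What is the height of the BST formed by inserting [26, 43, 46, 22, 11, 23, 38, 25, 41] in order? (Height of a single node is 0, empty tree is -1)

Insertion order: [26, 43, 46, 22, 11, 23, 38, 25, 41]
Tree (level-order array): [26, 22, 43, 11, 23, 38, 46, None, None, None, 25, None, 41]
Compute height bottom-up (empty subtree = -1):
  height(11) = 1 + max(-1, -1) = 0
  height(25) = 1 + max(-1, -1) = 0
  height(23) = 1 + max(-1, 0) = 1
  height(22) = 1 + max(0, 1) = 2
  height(41) = 1 + max(-1, -1) = 0
  height(38) = 1 + max(-1, 0) = 1
  height(46) = 1 + max(-1, -1) = 0
  height(43) = 1 + max(1, 0) = 2
  height(26) = 1 + max(2, 2) = 3
Height = 3


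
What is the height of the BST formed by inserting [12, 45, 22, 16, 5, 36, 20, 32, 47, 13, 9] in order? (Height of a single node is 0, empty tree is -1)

Insertion order: [12, 45, 22, 16, 5, 36, 20, 32, 47, 13, 9]
Tree (level-order array): [12, 5, 45, None, 9, 22, 47, None, None, 16, 36, None, None, 13, 20, 32]
Compute height bottom-up (empty subtree = -1):
  height(9) = 1 + max(-1, -1) = 0
  height(5) = 1 + max(-1, 0) = 1
  height(13) = 1 + max(-1, -1) = 0
  height(20) = 1 + max(-1, -1) = 0
  height(16) = 1 + max(0, 0) = 1
  height(32) = 1 + max(-1, -1) = 0
  height(36) = 1 + max(0, -1) = 1
  height(22) = 1 + max(1, 1) = 2
  height(47) = 1 + max(-1, -1) = 0
  height(45) = 1 + max(2, 0) = 3
  height(12) = 1 + max(1, 3) = 4
Height = 4


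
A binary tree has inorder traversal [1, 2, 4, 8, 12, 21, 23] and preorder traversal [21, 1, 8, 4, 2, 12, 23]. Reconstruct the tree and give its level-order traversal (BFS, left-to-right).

Inorder:  [1, 2, 4, 8, 12, 21, 23]
Preorder: [21, 1, 8, 4, 2, 12, 23]
Algorithm: preorder visits root first, so consume preorder in order;
for each root, split the current inorder slice at that value into
left-subtree inorder and right-subtree inorder, then recurse.
Recursive splits:
  root=21; inorder splits into left=[1, 2, 4, 8, 12], right=[23]
  root=1; inorder splits into left=[], right=[2, 4, 8, 12]
  root=8; inorder splits into left=[2, 4], right=[12]
  root=4; inorder splits into left=[2], right=[]
  root=2; inorder splits into left=[], right=[]
  root=12; inorder splits into left=[], right=[]
  root=23; inorder splits into left=[], right=[]
Reconstructed level-order: [21, 1, 23, 8, 4, 12, 2]


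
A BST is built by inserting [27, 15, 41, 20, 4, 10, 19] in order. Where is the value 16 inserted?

Starting tree (level order): [27, 15, 41, 4, 20, None, None, None, 10, 19]
Insertion path: 27 -> 15 -> 20 -> 19
Result: insert 16 as left child of 19
Final tree (level order): [27, 15, 41, 4, 20, None, None, None, 10, 19, None, None, None, 16]


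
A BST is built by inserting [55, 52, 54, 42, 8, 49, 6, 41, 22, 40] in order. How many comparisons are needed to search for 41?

Search path for 41: 55 -> 52 -> 42 -> 8 -> 41
Found: True
Comparisons: 5


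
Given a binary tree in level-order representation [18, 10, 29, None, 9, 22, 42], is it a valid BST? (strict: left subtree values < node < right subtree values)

Level-order array: [18, 10, 29, None, 9, 22, 42]
Validate using subtree bounds (lo, hi): at each node, require lo < value < hi,
then recurse left with hi=value and right with lo=value.
Preorder trace (stopping at first violation):
  at node 18 with bounds (-inf, +inf): OK
  at node 10 with bounds (-inf, 18): OK
  at node 9 with bounds (10, 18): VIOLATION
Node 9 violates its bound: not (10 < 9 < 18).
Result: Not a valid BST


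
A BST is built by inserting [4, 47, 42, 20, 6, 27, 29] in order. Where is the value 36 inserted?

Starting tree (level order): [4, None, 47, 42, None, 20, None, 6, 27, None, None, None, 29]
Insertion path: 4 -> 47 -> 42 -> 20 -> 27 -> 29
Result: insert 36 as right child of 29
Final tree (level order): [4, None, 47, 42, None, 20, None, 6, 27, None, None, None, 29, None, 36]


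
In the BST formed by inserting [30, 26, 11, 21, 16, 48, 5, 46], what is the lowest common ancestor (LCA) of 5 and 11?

Tree insertion order: [30, 26, 11, 21, 16, 48, 5, 46]
Tree (level-order array): [30, 26, 48, 11, None, 46, None, 5, 21, None, None, None, None, 16]
In a BST, the LCA of p=5, q=11 is the first node v on the
root-to-leaf path with p <= v <= q (go left if both < v, right if both > v).
Walk from root:
  at 30: both 5 and 11 < 30, go left
  at 26: both 5 and 11 < 26, go left
  at 11: 5 <= 11 <= 11, this is the LCA
LCA = 11


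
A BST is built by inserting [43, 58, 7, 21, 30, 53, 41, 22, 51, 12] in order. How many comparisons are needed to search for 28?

Search path for 28: 43 -> 7 -> 21 -> 30 -> 22
Found: False
Comparisons: 5


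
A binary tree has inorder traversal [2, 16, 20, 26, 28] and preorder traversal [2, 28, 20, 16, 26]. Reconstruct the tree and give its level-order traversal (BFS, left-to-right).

Inorder:  [2, 16, 20, 26, 28]
Preorder: [2, 28, 20, 16, 26]
Algorithm: preorder visits root first, so consume preorder in order;
for each root, split the current inorder slice at that value into
left-subtree inorder and right-subtree inorder, then recurse.
Recursive splits:
  root=2; inorder splits into left=[], right=[16, 20, 26, 28]
  root=28; inorder splits into left=[16, 20, 26], right=[]
  root=20; inorder splits into left=[16], right=[26]
  root=16; inorder splits into left=[], right=[]
  root=26; inorder splits into left=[], right=[]
Reconstructed level-order: [2, 28, 20, 16, 26]


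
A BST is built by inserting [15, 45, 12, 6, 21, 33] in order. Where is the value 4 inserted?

Starting tree (level order): [15, 12, 45, 6, None, 21, None, None, None, None, 33]
Insertion path: 15 -> 12 -> 6
Result: insert 4 as left child of 6
Final tree (level order): [15, 12, 45, 6, None, 21, None, 4, None, None, 33]


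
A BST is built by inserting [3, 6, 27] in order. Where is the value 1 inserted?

Starting tree (level order): [3, None, 6, None, 27]
Insertion path: 3
Result: insert 1 as left child of 3
Final tree (level order): [3, 1, 6, None, None, None, 27]


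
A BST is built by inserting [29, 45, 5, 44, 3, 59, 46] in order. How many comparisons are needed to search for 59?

Search path for 59: 29 -> 45 -> 59
Found: True
Comparisons: 3


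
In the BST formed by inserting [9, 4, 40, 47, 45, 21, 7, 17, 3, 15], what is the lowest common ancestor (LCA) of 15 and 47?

Tree insertion order: [9, 4, 40, 47, 45, 21, 7, 17, 3, 15]
Tree (level-order array): [9, 4, 40, 3, 7, 21, 47, None, None, None, None, 17, None, 45, None, 15]
In a BST, the LCA of p=15, q=47 is the first node v on the
root-to-leaf path with p <= v <= q (go left if both < v, right if both > v).
Walk from root:
  at 9: both 15 and 47 > 9, go right
  at 40: 15 <= 40 <= 47, this is the LCA
LCA = 40


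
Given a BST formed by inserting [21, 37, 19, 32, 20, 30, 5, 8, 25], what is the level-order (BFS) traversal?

Tree insertion order: [21, 37, 19, 32, 20, 30, 5, 8, 25]
Tree (level-order array): [21, 19, 37, 5, 20, 32, None, None, 8, None, None, 30, None, None, None, 25]
BFS from the root, enqueuing left then right child of each popped node:
  queue [21] -> pop 21, enqueue [19, 37], visited so far: [21]
  queue [19, 37] -> pop 19, enqueue [5, 20], visited so far: [21, 19]
  queue [37, 5, 20] -> pop 37, enqueue [32], visited so far: [21, 19, 37]
  queue [5, 20, 32] -> pop 5, enqueue [8], visited so far: [21, 19, 37, 5]
  queue [20, 32, 8] -> pop 20, enqueue [none], visited so far: [21, 19, 37, 5, 20]
  queue [32, 8] -> pop 32, enqueue [30], visited so far: [21, 19, 37, 5, 20, 32]
  queue [8, 30] -> pop 8, enqueue [none], visited so far: [21, 19, 37, 5, 20, 32, 8]
  queue [30] -> pop 30, enqueue [25], visited so far: [21, 19, 37, 5, 20, 32, 8, 30]
  queue [25] -> pop 25, enqueue [none], visited so far: [21, 19, 37, 5, 20, 32, 8, 30, 25]
Result: [21, 19, 37, 5, 20, 32, 8, 30, 25]


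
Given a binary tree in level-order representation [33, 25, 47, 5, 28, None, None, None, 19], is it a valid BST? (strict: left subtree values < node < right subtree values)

Level-order array: [33, 25, 47, 5, 28, None, None, None, 19]
Validate using subtree bounds (lo, hi): at each node, require lo < value < hi,
then recurse left with hi=value and right with lo=value.
Preorder trace (stopping at first violation):
  at node 33 with bounds (-inf, +inf): OK
  at node 25 with bounds (-inf, 33): OK
  at node 5 with bounds (-inf, 25): OK
  at node 19 with bounds (5, 25): OK
  at node 28 with bounds (25, 33): OK
  at node 47 with bounds (33, +inf): OK
No violation found at any node.
Result: Valid BST


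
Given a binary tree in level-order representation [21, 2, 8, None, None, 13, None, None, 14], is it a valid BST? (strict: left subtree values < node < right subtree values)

Level-order array: [21, 2, 8, None, None, 13, None, None, 14]
Validate using subtree bounds (lo, hi): at each node, require lo < value < hi,
then recurse left with hi=value and right with lo=value.
Preorder trace (stopping at first violation):
  at node 21 with bounds (-inf, +inf): OK
  at node 2 with bounds (-inf, 21): OK
  at node 8 with bounds (21, +inf): VIOLATION
Node 8 violates its bound: not (21 < 8 < +inf).
Result: Not a valid BST


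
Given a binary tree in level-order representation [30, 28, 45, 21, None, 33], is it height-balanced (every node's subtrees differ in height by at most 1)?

Tree (level-order array): [30, 28, 45, 21, None, 33]
Definition: a tree is height-balanced if, at every node, |h(left) - h(right)| <= 1 (empty subtree has height -1).
Bottom-up per-node check:
  node 21: h_left=-1, h_right=-1, diff=0 [OK], height=0
  node 28: h_left=0, h_right=-1, diff=1 [OK], height=1
  node 33: h_left=-1, h_right=-1, diff=0 [OK], height=0
  node 45: h_left=0, h_right=-1, diff=1 [OK], height=1
  node 30: h_left=1, h_right=1, diff=0 [OK], height=2
All nodes satisfy the balance condition.
Result: Balanced


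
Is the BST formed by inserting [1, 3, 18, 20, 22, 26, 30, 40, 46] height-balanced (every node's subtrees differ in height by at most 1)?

Tree (level-order array): [1, None, 3, None, 18, None, 20, None, 22, None, 26, None, 30, None, 40, None, 46]
Definition: a tree is height-balanced if, at every node, |h(left) - h(right)| <= 1 (empty subtree has height -1).
Bottom-up per-node check:
  node 46: h_left=-1, h_right=-1, diff=0 [OK], height=0
  node 40: h_left=-1, h_right=0, diff=1 [OK], height=1
  node 30: h_left=-1, h_right=1, diff=2 [FAIL (|-1-1|=2 > 1)], height=2
  node 26: h_left=-1, h_right=2, diff=3 [FAIL (|-1-2|=3 > 1)], height=3
  node 22: h_left=-1, h_right=3, diff=4 [FAIL (|-1-3|=4 > 1)], height=4
  node 20: h_left=-1, h_right=4, diff=5 [FAIL (|-1-4|=5 > 1)], height=5
  node 18: h_left=-1, h_right=5, diff=6 [FAIL (|-1-5|=6 > 1)], height=6
  node 3: h_left=-1, h_right=6, diff=7 [FAIL (|-1-6|=7 > 1)], height=7
  node 1: h_left=-1, h_right=7, diff=8 [FAIL (|-1-7|=8 > 1)], height=8
Node 30 violates the condition: |-1 - 1| = 2 > 1.
Result: Not balanced


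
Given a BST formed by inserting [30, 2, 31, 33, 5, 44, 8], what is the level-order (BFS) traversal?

Tree insertion order: [30, 2, 31, 33, 5, 44, 8]
Tree (level-order array): [30, 2, 31, None, 5, None, 33, None, 8, None, 44]
BFS from the root, enqueuing left then right child of each popped node:
  queue [30] -> pop 30, enqueue [2, 31], visited so far: [30]
  queue [2, 31] -> pop 2, enqueue [5], visited so far: [30, 2]
  queue [31, 5] -> pop 31, enqueue [33], visited so far: [30, 2, 31]
  queue [5, 33] -> pop 5, enqueue [8], visited so far: [30, 2, 31, 5]
  queue [33, 8] -> pop 33, enqueue [44], visited so far: [30, 2, 31, 5, 33]
  queue [8, 44] -> pop 8, enqueue [none], visited so far: [30, 2, 31, 5, 33, 8]
  queue [44] -> pop 44, enqueue [none], visited so far: [30, 2, 31, 5, 33, 8, 44]
Result: [30, 2, 31, 5, 33, 8, 44]


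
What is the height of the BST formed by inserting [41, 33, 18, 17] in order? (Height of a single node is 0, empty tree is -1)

Insertion order: [41, 33, 18, 17]
Tree (level-order array): [41, 33, None, 18, None, 17]
Compute height bottom-up (empty subtree = -1):
  height(17) = 1 + max(-1, -1) = 0
  height(18) = 1 + max(0, -1) = 1
  height(33) = 1 + max(1, -1) = 2
  height(41) = 1 + max(2, -1) = 3
Height = 3


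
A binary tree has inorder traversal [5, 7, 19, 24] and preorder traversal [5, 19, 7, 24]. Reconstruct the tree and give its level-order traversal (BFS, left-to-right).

Inorder:  [5, 7, 19, 24]
Preorder: [5, 19, 7, 24]
Algorithm: preorder visits root first, so consume preorder in order;
for each root, split the current inorder slice at that value into
left-subtree inorder and right-subtree inorder, then recurse.
Recursive splits:
  root=5; inorder splits into left=[], right=[7, 19, 24]
  root=19; inorder splits into left=[7], right=[24]
  root=7; inorder splits into left=[], right=[]
  root=24; inorder splits into left=[], right=[]
Reconstructed level-order: [5, 19, 7, 24]


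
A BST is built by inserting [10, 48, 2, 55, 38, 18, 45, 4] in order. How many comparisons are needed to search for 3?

Search path for 3: 10 -> 2 -> 4
Found: False
Comparisons: 3


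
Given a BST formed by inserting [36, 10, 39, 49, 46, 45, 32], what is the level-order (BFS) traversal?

Tree insertion order: [36, 10, 39, 49, 46, 45, 32]
Tree (level-order array): [36, 10, 39, None, 32, None, 49, None, None, 46, None, 45]
BFS from the root, enqueuing left then right child of each popped node:
  queue [36] -> pop 36, enqueue [10, 39], visited so far: [36]
  queue [10, 39] -> pop 10, enqueue [32], visited so far: [36, 10]
  queue [39, 32] -> pop 39, enqueue [49], visited so far: [36, 10, 39]
  queue [32, 49] -> pop 32, enqueue [none], visited so far: [36, 10, 39, 32]
  queue [49] -> pop 49, enqueue [46], visited so far: [36, 10, 39, 32, 49]
  queue [46] -> pop 46, enqueue [45], visited so far: [36, 10, 39, 32, 49, 46]
  queue [45] -> pop 45, enqueue [none], visited so far: [36, 10, 39, 32, 49, 46, 45]
Result: [36, 10, 39, 32, 49, 46, 45]


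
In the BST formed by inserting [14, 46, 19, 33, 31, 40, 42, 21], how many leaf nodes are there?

Tree built from: [14, 46, 19, 33, 31, 40, 42, 21]
Tree (level-order array): [14, None, 46, 19, None, None, 33, 31, 40, 21, None, None, 42]
Rule: A leaf has 0 children.
Per-node child counts:
  node 14: 1 child(ren)
  node 46: 1 child(ren)
  node 19: 1 child(ren)
  node 33: 2 child(ren)
  node 31: 1 child(ren)
  node 21: 0 child(ren)
  node 40: 1 child(ren)
  node 42: 0 child(ren)
Matching nodes: [21, 42]
Count of leaf nodes: 2


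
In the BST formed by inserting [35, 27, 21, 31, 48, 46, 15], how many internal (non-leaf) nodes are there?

Tree built from: [35, 27, 21, 31, 48, 46, 15]
Tree (level-order array): [35, 27, 48, 21, 31, 46, None, 15]
Rule: An internal node has at least one child.
Per-node child counts:
  node 35: 2 child(ren)
  node 27: 2 child(ren)
  node 21: 1 child(ren)
  node 15: 0 child(ren)
  node 31: 0 child(ren)
  node 48: 1 child(ren)
  node 46: 0 child(ren)
Matching nodes: [35, 27, 21, 48]
Count of internal (non-leaf) nodes: 4


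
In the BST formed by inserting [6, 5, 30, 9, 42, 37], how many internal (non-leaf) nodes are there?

Tree built from: [6, 5, 30, 9, 42, 37]
Tree (level-order array): [6, 5, 30, None, None, 9, 42, None, None, 37]
Rule: An internal node has at least one child.
Per-node child counts:
  node 6: 2 child(ren)
  node 5: 0 child(ren)
  node 30: 2 child(ren)
  node 9: 0 child(ren)
  node 42: 1 child(ren)
  node 37: 0 child(ren)
Matching nodes: [6, 30, 42]
Count of internal (non-leaf) nodes: 3


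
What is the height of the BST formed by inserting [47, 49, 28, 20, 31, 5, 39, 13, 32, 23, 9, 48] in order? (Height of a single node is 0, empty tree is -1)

Insertion order: [47, 49, 28, 20, 31, 5, 39, 13, 32, 23, 9, 48]
Tree (level-order array): [47, 28, 49, 20, 31, 48, None, 5, 23, None, 39, None, None, None, 13, None, None, 32, None, 9]
Compute height bottom-up (empty subtree = -1):
  height(9) = 1 + max(-1, -1) = 0
  height(13) = 1 + max(0, -1) = 1
  height(5) = 1 + max(-1, 1) = 2
  height(23) = 1 + max(-1, -1) = 0
  height(20) = 1 + max(2, 0) = 3
  height(32) = 1 + max(-1, -1) = 0
  height(39) = 1 + max(0, -1) = 1
  height(31) = 1 + max(-1, 1) = 2
  height(28) = 1 + max(3, 2) = 4
  height(48) = 1 + max(-1, -1) = 0
  height(49) = 1 + max(0, -1) = 1
  height(47) = 1 + max(4, 1) = 5
Height = 5


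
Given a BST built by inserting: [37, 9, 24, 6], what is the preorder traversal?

Tree insertion order: [37, 9, 24, 6]
Tree (level-order array): [37, 9, None, 6, 24]
Preorder traversal: [37, 9, 6, 24]


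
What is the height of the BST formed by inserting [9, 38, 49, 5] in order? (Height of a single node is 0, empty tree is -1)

Insertion order: [9, 38, 49, 5]
Tree (level-order array): [9, 5, 38, None, None, None, 49]
Compute height bottom-up (empty subtree = -1):
  height(5) = 1 + max(-1, -1) = 0
  height(49) = 1 + max(-1, -1) = 0
  height(38) = 1 + max(-1, 0) = 1
  height(9) = 1 + max(0, 1) = 2
Height = 2


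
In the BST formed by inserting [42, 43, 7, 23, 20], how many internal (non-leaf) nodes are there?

Tree built from: [42, 43, 7, 23, 20]
Tree (level-order array): [42, 7, 43, None, 23, None, None, 20]
Rule: An internal node has at least one child.
Per-node child counts:
  node 42: 2 child(ren)
  node 7: 1 child(ren)
  node 23: 1 child(ren)
  node 20: 0 child(ren)
  node 43: 0 child(ren)
Matching nodes: [42, 7, 23]
Count of internal (non-leaf) nodes: 3


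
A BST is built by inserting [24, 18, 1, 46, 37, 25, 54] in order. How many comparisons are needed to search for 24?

Search path for 24: 24
Found: True
Comparisons: 1


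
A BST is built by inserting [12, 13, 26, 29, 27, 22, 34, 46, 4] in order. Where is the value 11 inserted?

Starting tree (level order): [12, 4, 13, None, None, None, 26, 22, 29, None, None, 27, 34, None, None, None, 46]
Insertion path: 12 -> 4
Result: insert 11 as right child of 4
Final tree (level order): [12, 4, 13, None, 11, None, 26, None, None, 22, 29, None, None, 27, 34, None, None, None, 46]


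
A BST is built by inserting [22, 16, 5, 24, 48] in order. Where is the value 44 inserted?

Starting tree (level order): [22, 16, 24, 5, None, None, 48]
Insertion path: 22 -> 24 -> 48
Result: insert 44 as left child of 48
Final tree (level order): [22, 16, 24, 5, None, None, 48, None, None, 44]


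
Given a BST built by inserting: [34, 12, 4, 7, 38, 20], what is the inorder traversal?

Tree insertion order: [34, 12, 4, 7, 38, 20]
Tree (level-order array): [34, 12, 38, 4, 20, None, None, None, 7]
Inorder traversal: [4, 7, 12, 20, 34, 38]


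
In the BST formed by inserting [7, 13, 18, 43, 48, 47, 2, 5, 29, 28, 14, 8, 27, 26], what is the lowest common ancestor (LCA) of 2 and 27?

Tree insertion order: [7, 13, 18, 43, 48, 47, 2, 5, 29, 28, 14, 8, 27, 26]
Tree (level-order array): [7, 2, 13, None, 5, 8, 18, None, None, None, None, 14, 43, None, None, 29, 48, 28, None, 47, None, 27, None, None, None, 26]
In a BST, the LCA of p=2, q=27 is the first node v on the
root-to-leaf path with p <= v <= q (go left if both < v, right if both > v).
Walk from root:
  at 7: 2 <= 7 <= 27, this is the LCA
LCA = 7


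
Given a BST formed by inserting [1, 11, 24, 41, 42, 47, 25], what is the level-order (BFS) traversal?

Tree insertion order: [1, 11, 24, 41, 42, 47, 25]
Tree (level-order array): [1, None, 11, None, 24, None, 41, 25, 42, None, None, None, 47]
BFS from the root, enqueuing left then right child of each popped node:
  queue [1] -> pop 1, enqueue [11], visited so far: [1]
  queue [11] -> pop 11, enqueue [24], visited so far: [1, 11]
  queue [24] -> pop 24, enqueue [41], visited so far: [1, 11, 24]
  queue [41] -> pop 41, enqueue [25, 42], visited so far: [1, 11, 24, 41]
  queue [25, 42] -> pop 25, enqueue [none], visited so far: [1, 11, 24, 41, 25]
  queue [42] -> pop 42, enqueue [47], visited so far: [1, 11, 24, 41, 25, 42]
  queue [47] -> pop 47, enqueue [none], visited so far: [1, 11, 24, 41, 25, 42, 47]
Result: [1, 11, 24, 41, 25, 42, 47]


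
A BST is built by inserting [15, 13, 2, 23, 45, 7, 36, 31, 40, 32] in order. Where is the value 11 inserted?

Starting tree (level order): [15, 13, 23, 2, None, None, 45, None, 7, 36, None, None, None, 31, 40, None, 32]
Insertion path: 15 -> 13 -> 2 -> 7
Result: insert 11 as right child of 7
Final tree (level order): [15, 13, 23, 2, None, None, 45, None, 7, 36, None, None, 11, 31, 40, None, None, None, 32]


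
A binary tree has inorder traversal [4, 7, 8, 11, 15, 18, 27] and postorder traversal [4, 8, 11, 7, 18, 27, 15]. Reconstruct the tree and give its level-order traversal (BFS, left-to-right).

Inorder:   [4, 7, 8, 11, 15, 18, 27]
Postorder: [4, 8, 11, 7, 18, 27, 15]
Algorithm: postorder visits root last, so walk postorder right-to-left;
each value is the root of the current inorder slice — split it at that
value, recurse on the right subtree first, then the left.
Recursive splits:
  root=15; inorder splits into left=[4, 7, 8, 11], right=[18, 27]
  root=27; inorder splits into left=[18], right=[]
  root=18; inorder splits into left=[], right=[]
  root=7; inorder splits into left=[4], right=[8, 11]
  root=11; inorder splits into left=[8], right=[]
  root=8; inorder splits into left=[], right=[]
  root=4; inorder splits into left=[], right=[]
Reconstructed level-order: [15, 7, 27, 4, 11, 18, 8]
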